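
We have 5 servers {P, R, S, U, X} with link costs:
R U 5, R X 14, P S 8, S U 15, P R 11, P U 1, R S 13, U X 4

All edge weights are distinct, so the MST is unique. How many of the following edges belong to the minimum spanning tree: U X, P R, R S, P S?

2

Sort edges by weight, then run Kruskal:
P U (1): add — endpoints in different components.
U X (4): add — endpoints in different components.
R U (5): add — endpoints in different components.
P S (8): add — endpoints in different components.
MST edge set: {P U, U X, R U, P S}.
Of the listed edges, {U X, P S} are in the MST → 2.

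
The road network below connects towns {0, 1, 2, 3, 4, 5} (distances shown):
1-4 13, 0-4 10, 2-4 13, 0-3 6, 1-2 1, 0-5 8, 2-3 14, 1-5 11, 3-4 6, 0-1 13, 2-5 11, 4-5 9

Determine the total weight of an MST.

32

Prim's algorithm from 2:
Step 1: cheapest edge leaving the tree is 1-2 (1); add 1.
Step 2: cheapest edge leaving the tree is 1-5 (11); add 5.
Step 3: cheapest edge leaving the tree is 0-5 (8); add 0.
Step 4: cheapest edge leaving the tree is 0-3 (6); add 3.
Step 5: cheapest edge leaving the tree is 3-4 (6); add 4.
MST edges: 1-2, 1-5, 0-5, 0-3, 3-4; total weight 1+11+8+6+6 = 32.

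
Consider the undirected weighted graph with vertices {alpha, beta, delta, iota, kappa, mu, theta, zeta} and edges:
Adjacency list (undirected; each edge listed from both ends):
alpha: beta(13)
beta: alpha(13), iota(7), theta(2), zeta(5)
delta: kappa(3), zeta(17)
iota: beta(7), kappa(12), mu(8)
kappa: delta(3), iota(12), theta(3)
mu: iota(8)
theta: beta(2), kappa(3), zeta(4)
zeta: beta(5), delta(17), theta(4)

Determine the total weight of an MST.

Kruskal: consider edges lightest-first.
beta theta (2): add — endpoints in different components.
delta kappa (3): add — endpoints in different components.
kappa theta (3): add — endpoints in different components.
theta zeta (4): add — endpoints in different components.
beta zeta (5): skip — zeta and beta already connected.
beta iota (7): add — endpoints in different components.
iota mu (8): add — endpoints in different components.
iota kappa (12): skip — kappa and iota already connected.
alpha beta (13): add — endpoints in different components.
MST edges: beta theta, delta kappa, kappa theta, theta zeta, beta iota, iota mu, alpha beta; total weight 2+3+3+4+7+8+13 = 40.

40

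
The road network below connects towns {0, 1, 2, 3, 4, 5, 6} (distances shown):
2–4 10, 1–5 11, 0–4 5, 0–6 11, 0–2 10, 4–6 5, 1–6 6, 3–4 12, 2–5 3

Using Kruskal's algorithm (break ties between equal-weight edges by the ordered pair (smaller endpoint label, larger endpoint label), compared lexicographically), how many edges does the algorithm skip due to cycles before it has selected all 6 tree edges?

Sort edges by weight, then run Kruskal:
2–5 (3): add. Components now {0} {1} {2,5} {3} {4} {6}
0–4 (5): add. Components now {0,4} {1} {2,5} {3} {6}
4–6 (5): add. Components now {0,4,6} {1} {2,5} {3}
1–6 (6): add. Components now {0,1,4,6} {2,5} {3}
0–2 (10): add. Components now {0,1,2,4,5,6} {3}
2–4 (10): skip — 2 and 4 already connected.
0–6 (11): skip — 0 and 6 already connected.
1–5 (11): skip — 1 and 5 already connected.
3–4 (12): add. Components now {0,1,2,3,4,5,6}
Edges rejected before the tree was complete: 3.

3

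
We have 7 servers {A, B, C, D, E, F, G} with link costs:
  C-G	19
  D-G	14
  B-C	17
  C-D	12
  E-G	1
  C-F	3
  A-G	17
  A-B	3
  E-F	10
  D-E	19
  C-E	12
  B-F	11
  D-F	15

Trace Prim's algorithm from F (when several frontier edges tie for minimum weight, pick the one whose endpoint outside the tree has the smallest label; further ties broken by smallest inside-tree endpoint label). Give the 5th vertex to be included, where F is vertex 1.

B

Prim, starting at F.
Step 1: cheapest edge leaving the tree is C-F (3); add C.
Step 2: cheapest edge leaving the tree is E-F (10); add E.
Step 3: cheapest edge leaving the tree is E-G (1); add G.
Step 4: cheapest edge leaving the tree is B-F (11); add B.
Step 5: cheapest edge leaving the tree is A-B (3); add A.
Step 6: cheapest edge leaving the tree is C-D (12); add D.
Vertex order: F, C, E, G, B, A, D. The 5th vertex is B.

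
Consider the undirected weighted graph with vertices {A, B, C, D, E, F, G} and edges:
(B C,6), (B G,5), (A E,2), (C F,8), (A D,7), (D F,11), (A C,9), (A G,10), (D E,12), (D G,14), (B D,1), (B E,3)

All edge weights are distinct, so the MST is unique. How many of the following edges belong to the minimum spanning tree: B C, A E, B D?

3

Kruskal: consider edges lightest-first.
B D (1): add. Components now {A} {B,D} {C} {E} {F} {G}
A E (2): add. Components now {A,E} {B,D} {C} {F} {G}
B E (3): add. Components now {A,B,D,E} {C} {F} {G}
B G (5): add. Components now {A,B,D,E,G} {C} {F}
B C (6): add. Components now {A,B,C,D,E,G} {F}
A D (7): skip — A and D already connected.
C F (8): add. Components now {A,B,C,D,E,F,G}
MST edge set: {B D, A E, B E, B G, B C, C F}.
Of the listed edges, {B C, A E, B D} are in the MST → 3.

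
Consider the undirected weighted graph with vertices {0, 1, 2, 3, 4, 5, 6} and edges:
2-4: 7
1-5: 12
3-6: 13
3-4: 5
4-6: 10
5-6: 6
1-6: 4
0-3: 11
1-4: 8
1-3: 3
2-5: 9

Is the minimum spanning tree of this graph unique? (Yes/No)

Kruskal's algorithm — process edges by increasing weight (ties by edge label):
1-3 (3): add — endpoints in different components.
1-6 (4): add — endpoints in different components.
3-4 (5): add — endpoints in different components.
5-6 (6): add — endpoints in different components.
2-4 (7): add — endpoints in different components.
1-4 (8): skip — 1 and 4 already connected.
2-5 (9): skip — 2 and 5 already connected.
4-6 (10): skip — 4 and 6 already connected.
0-3 (11): add — endpoints in different components.
Every non-tree edge has weight strictly greater than the heaviest edge on the tree path between its endpoints, so the MST is unique.

Yes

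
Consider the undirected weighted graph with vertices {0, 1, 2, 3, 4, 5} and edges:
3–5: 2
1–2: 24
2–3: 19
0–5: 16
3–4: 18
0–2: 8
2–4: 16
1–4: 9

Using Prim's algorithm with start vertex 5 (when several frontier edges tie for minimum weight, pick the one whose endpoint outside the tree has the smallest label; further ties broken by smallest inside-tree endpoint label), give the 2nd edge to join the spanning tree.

0-5

Grow the tree from 5 using Prim:
Step 1: cheapest edge leaving the tree is 3–5 (2); add 3.
Step 2: cheapest edge leaving the tree is 0–5 (16); add 0.
Step 3: cheapest edge leaving the tree is 0–2 (8); add 2.
Step 4: cheapest edge leaving the tree is 2–4 (16); add 4.
Step 5: cheapest edge leaving the tree is 1–4 (9); add 1.
The 2nd edge added is 0–5.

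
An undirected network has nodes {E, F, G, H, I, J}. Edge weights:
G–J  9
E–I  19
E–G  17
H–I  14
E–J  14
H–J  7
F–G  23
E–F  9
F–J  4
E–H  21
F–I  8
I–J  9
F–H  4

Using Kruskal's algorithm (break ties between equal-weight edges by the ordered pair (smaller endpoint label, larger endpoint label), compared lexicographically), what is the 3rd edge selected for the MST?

F-I

Kruskal: consider edges lightest-first.
F–H (4): add. Components now {E} {F,H} {G} {I} {J}
F–J (4): add. Components now {E} {F,H,J} {G} {I}
H–J (7): skip — H and J already connected.
F–I (8): add. Components now {E} {F,H,I,J} {G}
E–F (9): add. Components now {E,F,H,I,J} {G}
G–J (9): add. Components now {E,F,G,H,I,J}
The 3rd edge added is F–I.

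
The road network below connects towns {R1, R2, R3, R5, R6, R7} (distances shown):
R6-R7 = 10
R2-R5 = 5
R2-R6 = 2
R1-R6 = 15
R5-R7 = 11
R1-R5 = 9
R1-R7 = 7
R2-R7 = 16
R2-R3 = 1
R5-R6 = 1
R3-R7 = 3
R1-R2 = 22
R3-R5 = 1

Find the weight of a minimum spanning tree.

13

Kruskal: consider edges lightest-first.
R2-R3 (1): add — endpoints in different components.
R3-R5 (1): add — endpoints in different components.
R5-R6 (1): add — endpoints in different components.
R2-R6 (2): skip — R6 and R2 already connected.
R3-R7 (3): add — endpoints in different components.
R2-R5 (5): skip — R5 and R2 already connected.
R1-R7 (7): add — endpoints in different components.
MST edges: R2-R3, R3-R5, R5-R6, R3-R7, R1-R7; total weight 1+1+1+3+7 = 13.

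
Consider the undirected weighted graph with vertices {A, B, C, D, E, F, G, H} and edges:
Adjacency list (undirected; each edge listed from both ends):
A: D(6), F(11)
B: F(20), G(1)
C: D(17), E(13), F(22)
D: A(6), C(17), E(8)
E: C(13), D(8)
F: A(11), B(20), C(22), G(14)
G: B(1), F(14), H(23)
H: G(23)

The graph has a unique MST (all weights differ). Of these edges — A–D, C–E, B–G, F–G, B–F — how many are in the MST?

4

Kruskal's algorithm — process edges by increasing weight (ties by edge label):
B–G (1): add — endpoints in different components.
A–D (6): add — endpoints in different components.
D–E (8): add — endpoints in different components.
A–F (11): add — endpoints in different components.
C–E (13): add — endpoints in different components.
F–G (14): add — endpoints in different components.
C–D (17): skip — C and D already connected.
B–F (20): skip — B and F already connected.
C–F (22): skip — C and F already connected.
G–H (23): add — endpoints in different components.
MST edge set: {B–G, A–D, D–E, A–F, C–E, F–G, G–H}.
Of the listed edges, {A–D, C–E, B–G, F–G} are in the MST → 4.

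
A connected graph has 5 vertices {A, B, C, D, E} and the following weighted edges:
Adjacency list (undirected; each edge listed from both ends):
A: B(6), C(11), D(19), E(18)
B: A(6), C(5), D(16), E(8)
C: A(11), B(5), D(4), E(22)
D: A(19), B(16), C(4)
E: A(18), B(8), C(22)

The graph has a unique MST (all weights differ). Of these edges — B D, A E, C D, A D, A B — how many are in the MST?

Kruskal's algorithm — process edges by increasing weight (ties by edge label):
C D (4): add — endpoints in different components.
B C (5): add — endpoints in different components.
A B (6): add — endpoints in different components.
B E (8): add — endpoints in different components.
MST edge set: {C D, B C, A B, B E}.
Of the listed edges, {C D, A B} are in the MST → 2.

2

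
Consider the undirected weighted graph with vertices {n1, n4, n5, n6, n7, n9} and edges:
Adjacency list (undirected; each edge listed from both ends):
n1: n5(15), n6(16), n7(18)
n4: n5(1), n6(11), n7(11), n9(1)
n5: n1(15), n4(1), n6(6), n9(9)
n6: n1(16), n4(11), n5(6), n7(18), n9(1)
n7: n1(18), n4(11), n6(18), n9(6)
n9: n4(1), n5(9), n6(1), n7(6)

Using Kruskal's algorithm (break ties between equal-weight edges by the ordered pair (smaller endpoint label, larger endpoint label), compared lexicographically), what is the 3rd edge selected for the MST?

n6-n9

Kruskal's algorithm — process edges by increasing weight (ties by edge label):
n4 n5 (1): add. Components now {n9} {n4,n5} {n1} {n6} {n7}
n4 n9 (1): add. Components now {n4,n5,n9} {n1} {n6} {n7}
n6 n9 (1): add. Components now {n4,n5,n6,n9} {n1} {n7}
n5 n6 (6): skip — n5 and n6 already connected.
n7 n9 (6): add. Components now {n4,n5,n6,n7,n9} {n1}
n5 n9 (9): skip — n9 and n5 already connected.
n4 n6 (11): skip — n6 and n4 already connected.
n4 n7 (11): skip — n7 and n4 already connected.
n1 n5 (15): add. Components now {n1,n4,n5,n6,n7,n9}
The 3rd edge added is n6 n9.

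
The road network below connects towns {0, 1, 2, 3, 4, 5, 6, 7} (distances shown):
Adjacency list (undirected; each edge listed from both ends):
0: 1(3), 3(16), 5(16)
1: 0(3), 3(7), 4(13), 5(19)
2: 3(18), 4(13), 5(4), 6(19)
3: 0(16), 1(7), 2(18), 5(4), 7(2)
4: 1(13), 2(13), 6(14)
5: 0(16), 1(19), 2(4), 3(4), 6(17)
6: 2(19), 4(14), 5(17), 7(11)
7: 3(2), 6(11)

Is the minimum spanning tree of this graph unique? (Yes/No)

Sort edges by weight, then run Kruskal:
3–7 (2): add — endpoints in different components.
0–1 (3): add — endpoints in different components.
2–5 (4): add — endpoints in different components.
3–5 (4): add — endpoints in different components.
1–3 (7): add — endpoints in different components.
6–7 (11): add — endpoints in different components.
1–4 (13): add — endpoints in different components.
Non-tree edge 2–4 has weight 13, equal to the heaviest edge on its tree cycle — swapping gives another MST of the same weight. Not unique.

No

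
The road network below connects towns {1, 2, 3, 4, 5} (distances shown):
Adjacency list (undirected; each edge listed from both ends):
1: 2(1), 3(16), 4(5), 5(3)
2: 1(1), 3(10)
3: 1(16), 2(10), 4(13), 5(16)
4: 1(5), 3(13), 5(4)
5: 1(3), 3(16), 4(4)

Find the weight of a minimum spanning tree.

18

Grow the tree from 2 using Prim:
Step 1: cheapest edge leaving the tree is 1 2 (1); add 1.
Step 2: cheapest edge leaving the tree is 1 5 (3); add 5.
Step 3: cheapest edge leaving the tree is 4 5 (4); add 4.
Step 4: cheapest edge leaving the tree is 2 3 (10); add 3.
MST edges: 1 2, 1 5, 4 5, 2 3; total weight 1+3+4+10 = 18.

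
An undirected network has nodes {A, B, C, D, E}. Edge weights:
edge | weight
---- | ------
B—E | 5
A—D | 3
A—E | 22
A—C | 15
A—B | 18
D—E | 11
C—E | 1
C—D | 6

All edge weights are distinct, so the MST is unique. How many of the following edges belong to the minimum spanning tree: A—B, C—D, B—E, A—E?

Kruskal's algorithm — process edges by increasing weight (ties by edge label):
C—E (1): add. Components now {A} {B} {C,E} {D}
A—D (3): add. Components now {A,D} {B} {C,E}
B—E (5): add. Components now {A,D} {B,C,E}
C—D (6): add. Components now {A,B,C,D,E}
MST edge set: {C—E, A—D, B—E, C—D}.
Of the listed edges, {C—D, B—E} are in the MST → 2.

2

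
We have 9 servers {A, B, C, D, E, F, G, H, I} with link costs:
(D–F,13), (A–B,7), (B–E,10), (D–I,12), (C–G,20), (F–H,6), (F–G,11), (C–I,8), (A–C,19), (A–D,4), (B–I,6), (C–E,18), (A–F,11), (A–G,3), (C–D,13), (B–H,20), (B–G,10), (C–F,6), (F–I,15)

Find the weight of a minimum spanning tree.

50

Grow the tree from G using Prim:
Step 1: cheapest edge leaving the tree is A–G (3); add A.
Step 2: cheapest edge leaving the tree is A–D (4); add D.
Step 3: cheapest edge leaving the tree is A–B (7); add B.
Step 4: cheapest edge leaving the tree is B–I (6); add I.
Step 5: cheapest edge leaving the tree is C–I (8); add C.
Step 6: cheapest edge leaving the tree is C–F (6); add F.
Step 7: cheapest edge leaving the tree is F–H (6); add H.
Step 8: cheapest edge leaving the tree is B–E (10); add E.
MST edges: A–G, A–D, A–B, B–I, C–I, C–F, F–H, B–E; total weight 3+4+7+6+8+6+6+10 = 50.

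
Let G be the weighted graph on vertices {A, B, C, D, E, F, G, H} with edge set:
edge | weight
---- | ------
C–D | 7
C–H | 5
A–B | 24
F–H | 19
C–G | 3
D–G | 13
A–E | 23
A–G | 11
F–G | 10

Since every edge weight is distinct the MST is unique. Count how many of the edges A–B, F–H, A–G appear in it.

Sort edges by weight, then run Kruskal:
C–G (3): add — endpoints in different components.
C–H (5): add — endpoints in different components.
C–D (7): add — endpoints in different components.
F–G (10): add — endpoints in different components.
A–G (11): add — endpoints in different components.
D–G (13): skip — D and G already connected.
F–H (19): skip — F and H already connected.
A–E (23): add — endpoints in different components.
A–B (24): add — endpoints in different components.
MST edge set: {C–G, C–H, C–D, F–G, A–G, A–E, A–B}.
Of the listed edges, {A–B, A–G} are in the MST → 2.

2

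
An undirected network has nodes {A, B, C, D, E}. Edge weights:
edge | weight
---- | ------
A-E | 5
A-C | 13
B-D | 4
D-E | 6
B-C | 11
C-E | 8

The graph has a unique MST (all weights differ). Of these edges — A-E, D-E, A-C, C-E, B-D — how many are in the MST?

4

Kruskal: consider edges lightest-first.
B-D (4): add — endpoints in different components.
A-E (5): add — endpoints in different components.
D-E (6): add — endpoints in different components.
C-E (8): add — endpoints in different components.
MST edge set: {B-D, A-E, D-E, C-E}.
Of the listed edges, {A-E, D-E, C-E, B-D} are in the MST → 4.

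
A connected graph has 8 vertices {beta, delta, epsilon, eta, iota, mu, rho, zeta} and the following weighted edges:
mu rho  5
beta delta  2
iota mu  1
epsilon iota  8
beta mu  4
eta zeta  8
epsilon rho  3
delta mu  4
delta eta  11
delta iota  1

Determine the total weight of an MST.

Prim, starting at mu.
Step 1: frontier [iota mu 1, beta mu 4, delta mu 4, mu rho 5] → take iota mu (1); add iota.
Step 2: frontier [delta iota 1, epsilon iota 8, beta mu 4, delta mu 4, mu rho 5] → take delta iota (1); add delta.
Step 3: frontier [beta delta 2, delta eta 11, epsilon iota 8, beta mu 4, mu rho 5] → take beta delta (2); add beta.
Step 4: frontier [delta eta 11, epsilon iota 8, mu rho 5] → take mu rho (5); add rho.
Step 5: frontier [delta eta 11, epsilon iota 8, epsilon rho 3] → take epsilon rho (3); add epsilon.
Step 6: frontier [delta eta 11] → take delta eta (11); add eta.
Step 7: frontier [eta zeta 8] → take eta zeta (8); add zeta.
MST edges: iota mu, delta iota, beta delta, mu rho, epsilon rho, delta eta, eta zeta; total weight 1+1+2+5+3+11+8 = 31.

31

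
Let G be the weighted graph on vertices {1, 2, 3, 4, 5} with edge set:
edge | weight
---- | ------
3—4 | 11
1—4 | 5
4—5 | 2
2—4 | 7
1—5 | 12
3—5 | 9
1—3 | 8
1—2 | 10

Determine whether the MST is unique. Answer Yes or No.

Kruskal's algorithm — process edges by increasing weight (ties by edge label):
4—5 (2): add — endpoints in different components.
1—4 (5): add — endpoints in different components.
2—4 (7): add — endpoints in different components.
1—3 (8): add — endpoints in different components.
Every non-tree edge has weight strictly greater than the heaviest edge on the tree path between its endpoints, so the MST is unique.

Yes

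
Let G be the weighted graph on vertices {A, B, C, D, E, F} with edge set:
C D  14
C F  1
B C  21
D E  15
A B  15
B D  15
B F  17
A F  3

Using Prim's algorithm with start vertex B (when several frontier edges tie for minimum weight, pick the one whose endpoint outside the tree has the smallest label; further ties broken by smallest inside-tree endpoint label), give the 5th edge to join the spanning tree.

D-E

Grow the tree from B using Prim:
Step 1: frontier [A B 15, B D 15, B F 17, B C 21] → take A B (15); add A.
Step 2: frontier [A F 3, B D 15, B F 17, B C 21] → take A F (3); add F.
Step 3: frontier [B D 15, B C 21, C F 1] → take C F (1); add C.
Step 4: frontier [B D 15, C D 14] → take C D (14); add D.
Step 5: frontier [D E 15] → take D E (15); add E.
The 5th edge added is D E.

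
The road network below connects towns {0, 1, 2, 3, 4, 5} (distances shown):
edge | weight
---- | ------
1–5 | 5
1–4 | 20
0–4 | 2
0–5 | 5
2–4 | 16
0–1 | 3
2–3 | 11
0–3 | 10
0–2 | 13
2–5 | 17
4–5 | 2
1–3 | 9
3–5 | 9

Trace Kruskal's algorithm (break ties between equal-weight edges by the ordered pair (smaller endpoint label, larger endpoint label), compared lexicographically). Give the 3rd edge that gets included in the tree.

0-1

Kruskal's algorithm — process edges by increasing weight (ties by edge label):
0–4 (2): add — endpoints in different components.
4–5 (2): add — endpoints in different components.
0–1 (3): add — endpoints in different components.
0–5 (5): skip — 0 and 5 already connected.
1–5 (5): skip — 1 and 5 already connected.
1–3 (9): add — endpoints in different components.
3–5 (9): skip — 3 and 5 already connected.
0–3 (10): skip — 0 and 3 already connected.
2–3 (11): add — endpoints in different components.
The 3rd edge added is 0–1.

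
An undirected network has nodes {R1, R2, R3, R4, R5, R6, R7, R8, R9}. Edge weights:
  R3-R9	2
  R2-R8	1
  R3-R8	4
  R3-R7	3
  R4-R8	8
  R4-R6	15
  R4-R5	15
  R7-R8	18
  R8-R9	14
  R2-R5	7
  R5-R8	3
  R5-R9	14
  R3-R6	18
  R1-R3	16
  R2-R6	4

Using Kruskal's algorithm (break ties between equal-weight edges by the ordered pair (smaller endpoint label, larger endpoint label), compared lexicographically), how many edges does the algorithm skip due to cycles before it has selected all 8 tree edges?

Kruskal: consider edges lightest-first.
R2-R8 (1): add — endpoints in different components.
R3-R9 (2): add — endpoints in different components.
R3-R7 (3): add — endpoints in different components.
R5-R8 (3): add — endpoints in different components.
R2-R6 (4): add — endpoints in different components.
R3-R8 (4): add — endpoints in different components.
R2-R5 (7): skip — R2 and R5 already connected.
R4-R8 (8): add — endpoints in different components.
R5-R9 (14): skip — R9 and R5 already connected.
R8-R9 (14): skip — R9 and R8 already connected.
R4-R5 (15): skip — R5 and R4 already connected.
R4-R6 (15): skip — R4 and R6 already connected.
R1-R3 (16): add — endpoints in different components.
Edges rejected before the tree was complete: 5.

5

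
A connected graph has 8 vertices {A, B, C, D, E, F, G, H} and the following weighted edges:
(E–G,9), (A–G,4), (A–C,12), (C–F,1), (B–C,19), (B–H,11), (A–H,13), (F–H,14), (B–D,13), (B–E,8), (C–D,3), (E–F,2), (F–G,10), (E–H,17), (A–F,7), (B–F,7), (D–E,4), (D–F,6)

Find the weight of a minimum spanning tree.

35

Kruskal's algorithm — process edges by increasing weight (ties by edge label):
C–F (1): add — endpoints in different components.
E–F (2): add — endpoints in different components.
C–D (3): add — endpoints in different components.
A–G (4): add — endpoints in different components.
D–E (4): skip — D and E already connected.
D–F (6): skip — D and F already connected.
A–F (7): add — endpoints in different components.
B–F (7): add — endpoints in different components.
B–E (8): skip — B and E already connected.
E–G (9): skip — E and G already connected.
F–G (10): skip — F and G already connected.
B–H (11): add — endpoints in different components.
MST edges: C–F, E–F, C–D, A–G, A–F, B–F, B–H; total weight 1+2+3+4+7+7+11 = 35.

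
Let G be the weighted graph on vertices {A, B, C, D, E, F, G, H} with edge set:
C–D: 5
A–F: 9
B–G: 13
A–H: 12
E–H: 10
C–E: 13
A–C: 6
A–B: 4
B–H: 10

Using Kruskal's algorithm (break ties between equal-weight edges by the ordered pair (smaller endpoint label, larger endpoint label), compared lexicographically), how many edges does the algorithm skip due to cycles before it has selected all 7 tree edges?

Kruskal: consider edges lightest-first.
A–B (4): add — endpoints in different components.
C–D (5): add — endpoints in different components.
A–C (6): add — endpoints in different components.
A–F (9): add — endpoints in different components.
B–H (10): add — endpoints in different components.
E–H (10): add — endpoints in different components.
A–H (12): skip — A and H already connected.
B–G (13): add — endpoints in different components.
Edges rejected before the tree was complete: 1.

1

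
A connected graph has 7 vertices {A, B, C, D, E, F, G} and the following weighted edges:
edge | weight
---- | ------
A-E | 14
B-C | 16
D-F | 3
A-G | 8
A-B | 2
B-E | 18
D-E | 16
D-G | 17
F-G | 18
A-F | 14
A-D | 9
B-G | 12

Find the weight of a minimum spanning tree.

52

Prim's algorithm from B:
Step 1: frontier [A-B 2, B-G 12, B-C 16, B-E 18] → take A-B (2); add A.
Step 2: frontier [A-G 8, A-D 9, A-E 14, A-F 14, B-G 12, B-C 16, B-E 18] → take A-G (8); add G.
Step 3: frontier [A-D 9, A-E 14, A-F 14, B-C 16, B-E 18, D-G 17, F-G 18] → take A-D (9); add D.
Step 4: frontier [A-E 14, A-F 14, B-C 16, B-E 18, D-F 3, D-E 16, F-G 18] → take D-F (3); add F.
Step 5: frontier [A-E 14, B-C 16, B-E 18, D-E 16] → take A-E (14); add E.
Step 6: frontier [B-C 16] → take B-C (16); add C.
MST edges: A-B, A-G, A-D, D-F, A-E, B-C; total weight 2+8+9+3+14+16 = 52.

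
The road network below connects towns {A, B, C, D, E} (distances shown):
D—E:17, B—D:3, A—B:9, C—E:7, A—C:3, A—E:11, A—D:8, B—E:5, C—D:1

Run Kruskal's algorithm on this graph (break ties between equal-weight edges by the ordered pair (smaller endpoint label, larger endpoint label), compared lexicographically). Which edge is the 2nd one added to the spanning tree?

A-C

Sort edges by weight, then run Kruskal:
C—D (1): add. Components now {A} {B} {C,D} {E}
A—C (3): add. Components now {A,C,D} {B} {E}
B—D (3): add. Components now {A,B,C,D} {E}
B—E (5): add. Components now {A,B,C,D,E}
The 2nd edge added is A—C.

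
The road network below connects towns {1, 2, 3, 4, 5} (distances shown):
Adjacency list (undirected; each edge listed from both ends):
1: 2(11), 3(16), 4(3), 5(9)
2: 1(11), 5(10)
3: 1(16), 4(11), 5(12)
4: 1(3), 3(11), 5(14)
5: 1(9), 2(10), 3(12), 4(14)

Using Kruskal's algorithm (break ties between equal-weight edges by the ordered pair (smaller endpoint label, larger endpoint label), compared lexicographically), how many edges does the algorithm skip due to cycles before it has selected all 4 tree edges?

Sort edges by weight, then run Kruskal:
1—4 (3): add. Components now {1,4} {2} {3} {5}
1—5 (9): add. Components now {1,4,5} {2} {3}
2—5 (10): add. Components now {1,2,4,5} {3}
1—2 (11): skip — 1 and 2 already connected.
3—4 (11): add. Components now {1,2,3,4,5}
Edges rejected before the tree was complete: 1.

1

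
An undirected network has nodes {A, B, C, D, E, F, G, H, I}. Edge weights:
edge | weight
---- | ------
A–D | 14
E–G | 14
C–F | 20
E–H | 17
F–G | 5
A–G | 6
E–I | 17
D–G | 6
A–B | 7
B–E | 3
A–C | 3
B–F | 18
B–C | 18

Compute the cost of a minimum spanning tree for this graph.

Grow the tree from D using Prim:
Step 1: cheapest edge leaving the tree is D–G (6); add G.
Step 2: cheapest edge leaving the tree is F–G (5); add F.
Step 3: cheapest edge leaving the tree is A–G (6); add A.
Step 4: cheapest edge leaving the tree is A–C (3); add C.
Step 5: cheapest edge leaving the tree is A–B (7); add B.
Step 6: cheapest edge leaving the tree is B–E (3); add E.
Step 7: cheapest edge leaving the tree is E–H (17); add H.
Step 8: cheapest edge leaving the tree is E–I (17); add I.
MST edges: D–G, F–G, A–G, A–C, A–B, B–E, E–H, E–I; total weight 6+5+6+3+7+3+17+17 = 64.

64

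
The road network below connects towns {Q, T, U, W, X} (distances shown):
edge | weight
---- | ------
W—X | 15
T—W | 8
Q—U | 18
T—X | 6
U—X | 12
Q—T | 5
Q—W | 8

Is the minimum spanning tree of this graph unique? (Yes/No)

No

Kruskal: consider edges lightest-first.
Q—T (5): add. Components now {U} {W} {X} {Q,T}
T—X (6): add. Components now {U} {W} {Q,T,X}
Q—W (8): add. Components now {U} {Q,T,W,X}
T—W (8): skip — W and T already connected.
U—X (12): add. Components now {Q,T,U,W,X}
Non-tree edge T—W has weight 8, equal to the heaviest edge on its tree cycle — swapping gives another MST of the same weight. Not unique.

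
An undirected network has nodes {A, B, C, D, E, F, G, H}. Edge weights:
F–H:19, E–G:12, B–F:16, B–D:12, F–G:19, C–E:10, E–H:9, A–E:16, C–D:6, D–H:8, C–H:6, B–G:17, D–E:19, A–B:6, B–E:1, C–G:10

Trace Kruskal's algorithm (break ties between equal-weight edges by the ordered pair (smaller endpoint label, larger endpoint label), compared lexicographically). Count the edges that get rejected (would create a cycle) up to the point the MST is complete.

Kruskal: consider edges lightest-first.
B–E (1): add — endpoints in different components.
A–B (6): add — endpoints in different components.
C–D (6): add — endpoints in different components.
C–H (6): add — endpoints in different components.
D–H (8): skip — D and H already connected.
E–H (9): add — endpoints in different components.
C–E (10): skip — C and E already connected.
C–G (10): add — endpoints in different components.
B–D (12): skip — B and D already connected.
E–G (12): skip — E and G already connected.
A–E (16): skip — A and E already connected.
B–F (16): add — endpoints in different components.
Edges rejected before the tree was complete: 5.

5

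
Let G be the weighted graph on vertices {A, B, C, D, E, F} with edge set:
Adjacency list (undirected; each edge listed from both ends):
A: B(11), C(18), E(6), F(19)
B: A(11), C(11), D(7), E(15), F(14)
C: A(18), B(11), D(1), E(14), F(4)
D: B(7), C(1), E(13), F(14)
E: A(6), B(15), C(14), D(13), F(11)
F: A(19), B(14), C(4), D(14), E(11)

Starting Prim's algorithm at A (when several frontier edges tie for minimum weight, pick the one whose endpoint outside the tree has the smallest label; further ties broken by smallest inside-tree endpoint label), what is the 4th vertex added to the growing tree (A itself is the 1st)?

D

Prim's algorithm from A:
Step 1: cheapest edge leaving the tree is A E (6); add E.
Step 2: cheapest edge leaving the tree is A B (11); add B.
Step 3: cheapest edge leaving the tree is B D (7); add D.
Step 4: cheapest edge leaving the tree is C D (1); add C.
Step 5: cheapest edge leaving the tree is C F (4); add F.
Vertex order: A, E, B, D, C, F. The 4th vertex is D.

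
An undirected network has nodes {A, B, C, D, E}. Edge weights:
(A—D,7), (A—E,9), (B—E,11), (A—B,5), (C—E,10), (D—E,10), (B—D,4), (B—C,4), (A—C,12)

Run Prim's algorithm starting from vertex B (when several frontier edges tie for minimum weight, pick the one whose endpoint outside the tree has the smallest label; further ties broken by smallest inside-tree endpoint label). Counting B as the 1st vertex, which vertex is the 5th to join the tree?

Prim, starting at B.
Step 1: frontier [B—C 4, B—D 4, A—B 5, B—E 11] → take B—C (4); add C.
Step 2: frontier [B—D 4, A—B 5, B—E 11, C—E 10, A—C 12] → take B—D (4); add D.
Step 3: frontier [A—B 5, B—E 11, C—E 10, A—C 12, A—D 7, D—E 10] → take A—B (5); add A.
Step 4: frontier [A—E 9, B—E 11, C—E 10, D—E 10] → take A—E (9); add E.
Vertex order: B, C, D, A, E. The 5th vertex is E.

E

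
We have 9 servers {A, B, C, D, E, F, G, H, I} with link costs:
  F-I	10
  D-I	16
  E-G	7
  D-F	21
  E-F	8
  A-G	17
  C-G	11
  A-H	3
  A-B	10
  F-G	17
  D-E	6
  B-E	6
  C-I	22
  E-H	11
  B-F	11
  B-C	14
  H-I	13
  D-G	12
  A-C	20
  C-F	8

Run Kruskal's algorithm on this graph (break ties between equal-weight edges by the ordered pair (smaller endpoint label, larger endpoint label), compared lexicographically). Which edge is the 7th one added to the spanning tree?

Kruskal: consider edges lightest-first.
A-H (3): add — endpoints in different components.
B-E (6): add — endpoints in different components.
D-E (6): add — endpoints in different components.
E-G (7): add — endpoints in different components.
C-F (8): add — endpoints in different components.
E-F (8): add — endpoints in different components.
A-B (10): add — endpoints in different components.
F-I (10): add — endpoints in different components.
The 7th edge added is A-B.

A-B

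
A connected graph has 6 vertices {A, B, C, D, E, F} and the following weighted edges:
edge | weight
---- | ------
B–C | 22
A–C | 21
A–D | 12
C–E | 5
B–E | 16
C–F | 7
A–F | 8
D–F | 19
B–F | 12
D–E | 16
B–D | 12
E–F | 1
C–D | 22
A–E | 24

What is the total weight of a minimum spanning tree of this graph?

38

Sort edges by weight, then run Kruskal:
E–F (1): add. Components now {A} {B} {C} {D} {E,F}
C–E (5): add. Components now {A} {B} {C,E,F} {D}
C–F (7): skip — C and F already connected.
A–F (8): add. Components now {A,C,E,F} {B} {D}
A–D (12): add. Components now {A,C,D,E,F} {B}
B–D (12): add. Components now {A,B,C,D,E,F}
MST edges: E–F, C–E, A–F, A–D, B–D; total weight 1+5+8+12+12 = 38.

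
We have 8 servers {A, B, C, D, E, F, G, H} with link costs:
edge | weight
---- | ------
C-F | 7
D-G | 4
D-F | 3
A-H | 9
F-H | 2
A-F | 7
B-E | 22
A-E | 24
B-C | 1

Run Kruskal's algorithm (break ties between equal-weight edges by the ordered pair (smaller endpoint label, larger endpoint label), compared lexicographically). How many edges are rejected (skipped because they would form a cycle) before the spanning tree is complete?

1

Kruskal: consider edges lightest-first.
B-C (1): add — endpoints in different components.
F-H (2): add — endpoints in different components.
D-F (3): add — endpoints in different components.
D-G (4): add — endpoints in different components.
A-F (7): add — endpoints in different components.
C-F (7): add — endpoints in different components.
A-H (9): skip — A and H already connected.
B-E (22): add — endpoints in different components.
Edges rejected before the tree was complete: 1.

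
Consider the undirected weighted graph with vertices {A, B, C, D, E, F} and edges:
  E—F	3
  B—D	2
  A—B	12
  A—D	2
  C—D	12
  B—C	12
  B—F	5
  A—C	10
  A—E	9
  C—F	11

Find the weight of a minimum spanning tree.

22

Grow the tree from C using Prim:
Step 1: frontier [A—C 10, C—F 11, B—C 12, C—D 12] → take A—C (10); add A.
Step 2: frontier [A—D 2, A—E 9, A—B 12, C—F 11, B—C 12, C—D 12] → take A—D (2); add D.
Step 3: frontier [A—E 9, A—B 12, C—F 11, B—C 12, B—D 2] → take B—D (2); add B.
Step 4: frontier [A—E 9, B—F 5, C—F 11] → take B—F (5); add F.
Step 5: frontier [A—E 9, E—F 3] → take E—F (3); add E.
MST edges: A—C, A—D, B—D, B—F, E—F; total weight 10+2+2+5+3 = 22.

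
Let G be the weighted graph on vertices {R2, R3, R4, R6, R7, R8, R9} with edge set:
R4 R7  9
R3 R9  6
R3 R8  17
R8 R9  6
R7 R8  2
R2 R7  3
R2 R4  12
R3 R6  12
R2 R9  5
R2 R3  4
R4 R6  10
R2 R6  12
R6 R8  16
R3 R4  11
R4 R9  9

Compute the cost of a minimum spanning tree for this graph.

33

Kruskal's algorithm — process edges by increasing weight (ties by edge label):
R7 R8 (2): add. Components now {R7,R8} {R3} {R4} {R6} {R9} {R2}
R2 R7 (3): add. Components now {R2,R7,R8} {R3} {R4} {R6} {R9}
R2 R3 (4): add. Components now {R2,R3,R7,R8} {R4} {R6} {R9}
R2 R9 (5): add. Components now {R2,R3,R7,R8,R9} {R4} {R6}
R3 R9 (6): skip — R3 and R9 already connected.
R8 R9 (6): skip — R8 and R9 already connected.
R4 R7 (9): add. Components now {R2,R3,R4,R7,R8,R9} {R6}
R4 R9 (9): skip — R4 and R9 already connected.
R4 R6 (10): add. Components now {R2,R3,R4,R6,R7,R8,R9}
MST edges: R7 R8, R2 R7, R2 R3, R2 R9, R4 R7, R4 R6; total weight 2+3+4+5+9+10 = 33.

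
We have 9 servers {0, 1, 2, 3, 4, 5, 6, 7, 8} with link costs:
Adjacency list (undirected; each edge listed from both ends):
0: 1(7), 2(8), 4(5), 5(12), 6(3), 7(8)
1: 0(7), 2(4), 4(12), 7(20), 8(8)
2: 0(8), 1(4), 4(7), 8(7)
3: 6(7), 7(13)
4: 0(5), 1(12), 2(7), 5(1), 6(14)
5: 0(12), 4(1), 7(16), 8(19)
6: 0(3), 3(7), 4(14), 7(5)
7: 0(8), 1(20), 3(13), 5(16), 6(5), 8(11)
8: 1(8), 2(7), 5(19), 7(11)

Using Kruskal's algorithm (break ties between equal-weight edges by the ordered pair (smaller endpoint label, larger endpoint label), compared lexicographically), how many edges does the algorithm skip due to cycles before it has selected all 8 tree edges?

Kruskal's algorithm — process edges by increasing weight (ties by edge label):
4 5 (1): add — endpoints in different components.
0 6 (3): add — endpoints in different components.
1 2 (4): add — endpoints in different components.
0 4 (5): add — endpoints in different components.
6 7 (5): add — endpoints in different components.
0 1 (7): add — endpoints in different components.
2 4 (7): skip — 2 and 4 already connected.
2 8 (7): add — endpoints in different components.
3 6 (7): add — endpoints in different components.
Edges rejected before the tree was complete: 1.

1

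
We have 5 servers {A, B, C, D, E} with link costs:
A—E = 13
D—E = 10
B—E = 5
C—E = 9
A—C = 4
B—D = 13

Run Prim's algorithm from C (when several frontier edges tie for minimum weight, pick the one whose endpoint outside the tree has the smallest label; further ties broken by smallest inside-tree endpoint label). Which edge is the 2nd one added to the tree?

Grow the tree from C using Prim:
Step 1: frontier [A—C 4, C—E 9] → take A—C (4); add A.
Step 2: frontier [A—E 13, C—E 9] → take C—E (9); add E.
Step 3: frontier [B—E 5, D—E 10] → take B—E (5); add B.
Step 4: frontier [B—D 13, D—E 10] → take D—E (10); add D.
The 2nd edge added is C—E.

C-E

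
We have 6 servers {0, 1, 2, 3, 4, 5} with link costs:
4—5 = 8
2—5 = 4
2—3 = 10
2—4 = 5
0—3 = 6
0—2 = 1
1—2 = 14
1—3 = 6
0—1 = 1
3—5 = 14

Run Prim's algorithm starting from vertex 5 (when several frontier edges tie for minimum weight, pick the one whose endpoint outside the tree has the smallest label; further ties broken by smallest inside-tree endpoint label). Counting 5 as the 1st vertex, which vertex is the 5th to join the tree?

4

Prim's algorithm from 5:
Step 1: frontier [2—5 4, 4—5 8, 3—5 14] → take 2—5 (4); add 2.
Step 2: frontier [0—2 1, 2—4 5, 2—3 10, 1—2 14, 4—5 8, 3—5 14] → take 0—2 (1); add 0.
Step 3: frontier [0—1 1, 0—3 6, 2—4 5, 2—3 10, 1—2 14, 4—5 8, 3—5 14] → take 0—1 (1); add 1.
Step 4: frontier [0—3 6, 1—3 6, 2—4 5, 2—3 10, 4—5 8, 3—5 14] → take 2—4 (5); add 4.
Step 5: frontier [0—3 6, 1—3 6, 2—3 10, 3—5 14] → take 0—3 (6); add 3.
Vertex order: 5, 2, 0, 1, 4, 3. The 5th vertex is 4.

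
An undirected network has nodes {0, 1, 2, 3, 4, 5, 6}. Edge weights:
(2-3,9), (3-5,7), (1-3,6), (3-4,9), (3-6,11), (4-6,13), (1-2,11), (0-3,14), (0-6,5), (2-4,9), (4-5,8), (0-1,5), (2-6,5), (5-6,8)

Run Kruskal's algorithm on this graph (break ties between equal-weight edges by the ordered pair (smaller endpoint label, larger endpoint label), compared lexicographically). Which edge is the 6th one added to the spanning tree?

4-5

Sort edges by weight, then run Kruskal:
0-1 (5): add. Components now {0,1} {2} {3} {4} {5} {6}
0-6 (5): add. Components now {0,1,6} {2} {3} {4} {5}
2-6 (5): add. Components now {0,1,2,6} {3} {4} {5}
1-3 (6): add. Components now {0,1,2,3,6} {4} {5}
3-5 (7): add. Components now {0,1,2,3,5,6} {4}
4-5 (8): add. Components now {0,1,2,3,4,5,6}
The 6th edge added is 4-5.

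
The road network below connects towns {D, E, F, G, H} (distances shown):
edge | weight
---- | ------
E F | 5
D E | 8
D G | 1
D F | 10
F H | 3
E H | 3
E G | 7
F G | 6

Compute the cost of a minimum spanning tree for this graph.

Grow the tree from G using Prim:
Step 1: frontier [D G 1, F G 6, E G 7] → take D G (1); add D.
Step 2: frontier [D E 8, D F 10, F G 6, E G 7] → take F G (6); add F.
Step 3: frontier [D E 8, F H 3, E F 5, E G 7] → take F H (3); add H.
Step 4: frontier [D E 8, E F 5, E G 7, E H 3] → take E H (3); add E.
MST edges: D G, F G, F H, E H; total weight 1+6+3+3 = 13.

13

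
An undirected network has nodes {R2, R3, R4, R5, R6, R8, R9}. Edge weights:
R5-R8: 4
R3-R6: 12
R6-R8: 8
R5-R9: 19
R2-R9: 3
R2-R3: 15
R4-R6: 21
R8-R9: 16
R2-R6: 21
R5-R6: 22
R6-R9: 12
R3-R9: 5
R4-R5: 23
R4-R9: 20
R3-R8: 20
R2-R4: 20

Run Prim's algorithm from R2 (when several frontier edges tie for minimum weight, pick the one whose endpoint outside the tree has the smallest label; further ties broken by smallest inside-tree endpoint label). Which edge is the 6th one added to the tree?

Prim, starting at R2.
Step 1: cheapest edge leaving the tree is R2-R9 (3); add R9.
Step 2: cheapest edge leaving the tree is R3-R9 (5); add R3.
Step 3: cheapest edge leaving the tree is R3-R6 (12); add R6.
Step 4: cheapest edge leaving the tree is R6-R8 (8); add R8.
Step 5: cheapest edge leaving the tree is R5-R8 (4); add R5.
Step 6: cheapest edge leaving the tree is R2-R4 (20); add R4.
The 6th edge added is R2-R4.

R2-R4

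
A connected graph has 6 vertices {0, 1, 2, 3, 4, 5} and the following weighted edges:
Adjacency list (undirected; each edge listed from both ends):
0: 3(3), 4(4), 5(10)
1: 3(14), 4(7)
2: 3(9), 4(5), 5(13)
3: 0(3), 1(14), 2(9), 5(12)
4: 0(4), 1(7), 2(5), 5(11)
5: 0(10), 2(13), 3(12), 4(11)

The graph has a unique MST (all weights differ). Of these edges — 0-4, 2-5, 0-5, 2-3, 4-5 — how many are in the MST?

2

Sort edges by weight, then run Kruskal:
0-3 (3): add. Components now {0,3} {1} {2} {4} {5}
0-4 (4): add. Components now {0,3,4} {1} {2} {5}
2-4 (5): add. Components now {0,2,3,4} {1} {5}
1-4 (7): add. Components now {0,1,2,3,4} {5}
2-3 (9): skip — 2 and 3 already connected.
0-5 (10): add. Components now {0,1,2,3,4,5}
MST edge set: {0-3, 0-4, 2-4, 1-4, 0-5}.
Of the listed edges, {0-4, 0-5} are in the MST → 2.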